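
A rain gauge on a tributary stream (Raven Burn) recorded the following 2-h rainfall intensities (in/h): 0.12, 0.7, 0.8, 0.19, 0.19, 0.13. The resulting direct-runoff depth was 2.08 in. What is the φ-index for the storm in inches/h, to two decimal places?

φ ≈ 0.23 in/h

Only the 2 blocks with intensity above φ contribute runoff: 0.7, 0.8 in/h.
Σ(I−φ)·Δt = d  ⇒  (0.7+0.8 − 2φ)·2 = 2.08
φ = (1.500 − 2.08/2) / 2 = 0.23 in/h.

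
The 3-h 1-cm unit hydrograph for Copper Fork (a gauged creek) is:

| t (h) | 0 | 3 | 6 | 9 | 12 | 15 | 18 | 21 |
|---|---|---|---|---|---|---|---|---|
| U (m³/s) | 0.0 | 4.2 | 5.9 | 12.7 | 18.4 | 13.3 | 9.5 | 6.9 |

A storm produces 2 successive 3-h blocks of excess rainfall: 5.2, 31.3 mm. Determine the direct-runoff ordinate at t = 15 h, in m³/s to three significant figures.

Q ≈ 64.5 m³/s

By discrete convolution, Q_j = Σ (P_i / 10 mm) · U_{j−i}.
At t = 15 h (j=5): Q = (5.2/10)·13.3 + (31.3/10)·18.4 = 64.5 m³/s.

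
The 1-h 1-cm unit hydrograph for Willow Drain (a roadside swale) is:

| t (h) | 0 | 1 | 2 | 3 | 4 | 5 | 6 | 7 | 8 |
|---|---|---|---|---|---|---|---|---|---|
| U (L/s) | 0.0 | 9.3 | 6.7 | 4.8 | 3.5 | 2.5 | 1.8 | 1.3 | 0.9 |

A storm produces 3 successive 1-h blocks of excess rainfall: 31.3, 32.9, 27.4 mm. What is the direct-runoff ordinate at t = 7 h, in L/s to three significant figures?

By discrete convolution, Q_j = Σ (P_i / 10 mm) · U_{j−i}.
At t = 7 h (j=7): Q = (31.3/10)·1.3 + (32.9/10)·1.8 + (27.4/10)·2.5 = 16.8 L/s.

Q ≈ 16.8 L/s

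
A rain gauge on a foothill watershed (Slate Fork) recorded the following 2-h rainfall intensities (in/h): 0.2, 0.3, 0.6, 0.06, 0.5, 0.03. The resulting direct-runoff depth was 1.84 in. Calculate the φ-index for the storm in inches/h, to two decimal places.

Only the 4 blocks with intensity above φ contribute runoff: 0.2, 0.3, 0.6, 0.5 in/h.
Σ(I−φ)·Δt = d  ⇒  (0.2+0.3+0.6+0.5 − 4φ)·2 = 1.84
φ = (1.600 − 1.84/2) / 4 = 0.17 in/h.

φ ≈ 0.17 in/h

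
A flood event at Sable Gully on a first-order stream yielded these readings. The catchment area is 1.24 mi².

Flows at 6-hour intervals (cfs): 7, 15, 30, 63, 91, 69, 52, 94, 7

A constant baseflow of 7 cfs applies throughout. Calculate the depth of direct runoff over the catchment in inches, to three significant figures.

d ≈ 2.74 in

Direct runoff: 0.0, 8.0, 23.0, 56.0, 84.0, 62.0, 45.0, 87.0, 0.0 cfs; ΣQ_DR = 365.0 cfs.
V = ΣQ_DR · Δt = 365.0 × 21600 s = 7.884 × 10^6 ft³.
Over A = 1.24 mi², depth = V / A = 2.74 in.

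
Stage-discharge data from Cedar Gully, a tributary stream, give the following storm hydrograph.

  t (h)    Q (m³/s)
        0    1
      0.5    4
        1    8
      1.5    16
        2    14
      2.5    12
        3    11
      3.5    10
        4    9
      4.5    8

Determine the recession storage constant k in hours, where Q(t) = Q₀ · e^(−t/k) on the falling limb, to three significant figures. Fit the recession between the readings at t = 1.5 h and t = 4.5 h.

On the falling limb, Q drops from 16 to 8 m³/s between t = 1.5 h and t = 4.5 h (Δt = 3 h).
k = −Δt / ln(Q₂/Q₁) = −3 / ln(8/16) = 4.33 h.

k ≈ 4.33 h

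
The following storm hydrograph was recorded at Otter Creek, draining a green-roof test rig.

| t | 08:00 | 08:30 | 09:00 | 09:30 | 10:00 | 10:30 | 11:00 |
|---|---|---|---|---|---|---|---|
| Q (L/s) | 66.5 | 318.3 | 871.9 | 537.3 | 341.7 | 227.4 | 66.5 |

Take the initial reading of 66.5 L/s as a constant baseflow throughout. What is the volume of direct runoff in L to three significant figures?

V ≈ 3.54 × 10^6 L

Direct-runoff ordinates (Q − Q_b): 0.0, 251.8, 805.4, 470.8, 275.2, 160.9, 0.0 L/s.
ΣQ_DR = 1964 L/s.
With Δt = 0.5 h = 1800 s, V = ΣQ_DR · Δt = 1964 × 1800 = 3.54 × 10^6 L.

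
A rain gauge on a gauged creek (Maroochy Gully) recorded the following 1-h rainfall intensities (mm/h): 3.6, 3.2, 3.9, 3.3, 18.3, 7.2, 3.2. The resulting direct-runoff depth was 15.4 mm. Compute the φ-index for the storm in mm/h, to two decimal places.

Only the 2 blocks with intensity above φ contribute runoff: 18.3, 7.2 mm/h.
Σ(I−φ)·Δt = d  ⇒  (18.3+7.2 − 2φ)·1 = 15.4
φ = (25.50 − 15.4/1) / 2 = 5.05 mm/h.

φ ≈ 5.05 mm/h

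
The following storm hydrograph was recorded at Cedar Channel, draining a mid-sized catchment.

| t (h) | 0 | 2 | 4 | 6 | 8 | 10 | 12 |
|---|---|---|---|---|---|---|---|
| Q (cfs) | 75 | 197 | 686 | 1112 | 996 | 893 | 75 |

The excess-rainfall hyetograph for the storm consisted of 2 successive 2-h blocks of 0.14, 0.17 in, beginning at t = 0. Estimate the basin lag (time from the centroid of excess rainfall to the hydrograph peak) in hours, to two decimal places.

t_L ≈ 3.90 h

Centroid of excess rainfall: t_c = Σ P_i·t̄_i / ΣP_i = 2.0968 h (block centres at 1, 3 h).
Hydrograph peak occurs at t = 6 h, so basin lag t_L = 6 − 2.0968 = 3.90 h.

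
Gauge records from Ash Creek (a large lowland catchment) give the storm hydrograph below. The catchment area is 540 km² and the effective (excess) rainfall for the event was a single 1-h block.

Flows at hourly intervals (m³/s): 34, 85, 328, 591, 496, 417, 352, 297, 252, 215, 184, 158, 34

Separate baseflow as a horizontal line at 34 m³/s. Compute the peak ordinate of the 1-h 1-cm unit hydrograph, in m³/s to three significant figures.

Direct runoff: 0.0, 51.0, 294.0, 557.0, 462.0, 383.0, 318.0, 263.0, 218.0, 181.0, 150.0, 124.0, 0.0 m³/s; ΣQ_DR = 3001 m³/s, peak = 557.0 m³/s.
Runoff depth d = ΣQ_DR·Δt / A = 3001 × 3600 / (540 km²) = 20.01 mm.
The 1-cm UH is the DRH scaled by (10 mm)/d, so U_p = 557.0 × 10/20.01 = 278 m³/s.

U_p ≈ 278 m³/s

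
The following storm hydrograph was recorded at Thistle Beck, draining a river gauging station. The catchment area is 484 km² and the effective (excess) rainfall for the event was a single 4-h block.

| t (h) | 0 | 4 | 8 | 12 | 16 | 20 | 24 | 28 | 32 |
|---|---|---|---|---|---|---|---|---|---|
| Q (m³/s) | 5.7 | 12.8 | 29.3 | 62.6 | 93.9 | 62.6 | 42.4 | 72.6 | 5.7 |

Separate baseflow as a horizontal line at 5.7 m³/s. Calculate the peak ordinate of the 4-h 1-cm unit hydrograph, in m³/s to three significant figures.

U_p ≈ 88.2 m³/s

Direct runoff: 0.0, 7.1, 23.6, 56.9, 88.2, 56.9, 36.7, 66.9, 0.0 m³/s; ΣQ_DR = 336.3 m³/s, peak = 88.2 m³/s.
Runoff depth d = ΣQ_DR·Δt / A = 336.3 × 14400 / (484 km²) = 10.01 mm.
The 1-cm UH is the DRH scaled by (10 mm)/d, so U_p = 88.2 × 10/10.01 = 88.2 m³/s.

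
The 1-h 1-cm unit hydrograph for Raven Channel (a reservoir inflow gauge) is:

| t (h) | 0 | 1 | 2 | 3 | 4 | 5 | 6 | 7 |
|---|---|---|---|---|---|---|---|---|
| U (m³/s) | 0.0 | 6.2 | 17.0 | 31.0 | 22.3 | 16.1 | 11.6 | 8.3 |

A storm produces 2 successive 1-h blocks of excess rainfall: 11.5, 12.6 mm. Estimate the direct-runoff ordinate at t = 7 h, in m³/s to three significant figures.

Q ≈ 24.2 m³/s

By discrete convolution, Q_j = Σ (P_i / 10 mm) · U_{j−i}.
At t = 7 h (j=7): Q = (11.5/10)·8.3 + (12.6/10)·11.6 = 24.2 m³/s.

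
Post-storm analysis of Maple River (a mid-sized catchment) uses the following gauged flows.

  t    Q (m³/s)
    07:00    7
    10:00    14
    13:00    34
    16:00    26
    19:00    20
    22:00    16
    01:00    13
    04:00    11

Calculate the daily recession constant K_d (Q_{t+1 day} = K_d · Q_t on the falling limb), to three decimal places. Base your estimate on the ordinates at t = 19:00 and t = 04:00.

Between t = 19:00 and t = 04:00 the flow falls from 20 to 11 m³/s over 3×3 h = 9 h.
Per-interval ratio K = (11/20)^(1/3) = 0.8193; K_d = K^(24/3) = 0.203.

K_d ≈ 0.203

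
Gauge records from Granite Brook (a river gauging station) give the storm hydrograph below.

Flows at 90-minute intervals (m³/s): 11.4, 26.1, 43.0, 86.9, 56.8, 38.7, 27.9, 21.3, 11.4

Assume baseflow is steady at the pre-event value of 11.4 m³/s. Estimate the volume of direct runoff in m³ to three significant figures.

Direct-runoff ordinates (Q − Q_b): 0.0, 14.7, 31.6, 75.5, 45.4, 27.3, 16.5, 9.9, 0.0 m³/s.
ΣQ_DR = 220.9 m³/s.
With Δt = 1.5 h = 5400 s, V = ΣQ_DR · Δt = 220.9 × 5400 = 1.19 × 10^6 m³.

V ≈ 1.19 × 10^6 m³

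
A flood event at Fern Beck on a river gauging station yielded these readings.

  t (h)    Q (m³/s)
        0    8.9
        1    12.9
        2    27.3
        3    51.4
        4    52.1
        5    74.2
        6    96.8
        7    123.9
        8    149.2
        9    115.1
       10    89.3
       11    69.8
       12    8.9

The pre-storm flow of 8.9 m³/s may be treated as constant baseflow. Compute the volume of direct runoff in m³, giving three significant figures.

V ≈ 2.75 × 10^6 m³

Direct-runoff ordinates (Q − Q_b): 0.0, 4.0, 18.4, 42.5, 43.2, 65.3, 87.9, 115.0, 140.3, 106.2, 80.4, 60.9, 0.0 m³/s.
ΣQ_DR = 764.1 m³/s.
With Δt = 1 h = 3600 s, V = ΣQ_DR · Δt = 764.1 × 3600 = 2.75 × 10^6 m³.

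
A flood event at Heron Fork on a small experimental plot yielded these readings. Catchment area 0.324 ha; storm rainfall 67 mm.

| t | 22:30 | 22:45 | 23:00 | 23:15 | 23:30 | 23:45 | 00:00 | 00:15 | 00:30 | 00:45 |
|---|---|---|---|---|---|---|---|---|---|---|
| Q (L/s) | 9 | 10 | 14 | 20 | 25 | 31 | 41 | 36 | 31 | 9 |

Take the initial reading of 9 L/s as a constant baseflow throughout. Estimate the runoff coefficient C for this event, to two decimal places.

ΣQ_DR = 136.0 L/s; V = ΣQ_DR·Δt = 1.224 × 10^5 L.
Runoff depth d = V / A = 37.78 mm.
C = d / P = 37.78 / 67 = 0.56.

C ≈ 0.56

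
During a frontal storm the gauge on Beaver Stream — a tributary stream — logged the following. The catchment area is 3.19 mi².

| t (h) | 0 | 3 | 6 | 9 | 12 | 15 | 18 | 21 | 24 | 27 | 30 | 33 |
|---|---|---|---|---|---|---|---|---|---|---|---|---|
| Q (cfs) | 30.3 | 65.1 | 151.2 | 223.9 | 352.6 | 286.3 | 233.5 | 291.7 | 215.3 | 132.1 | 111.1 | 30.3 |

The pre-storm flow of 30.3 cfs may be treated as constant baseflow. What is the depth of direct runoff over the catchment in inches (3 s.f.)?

d ≈ 2.56 in

Direct runoff: 0.0, 34.8, 120.9, 193.6, 322.3, 256.0, 203.2, 261.4, 185.0, 101.8, 80.8, 0.0 cfs; ΣQ_DR = 1760 cfs.
V = ΣQ_DR · Δt = 1760 × 10800 s = 1.901 × 10^7 ft³.
Over A = 3.19 mi², depth = V / A = 2.56 in.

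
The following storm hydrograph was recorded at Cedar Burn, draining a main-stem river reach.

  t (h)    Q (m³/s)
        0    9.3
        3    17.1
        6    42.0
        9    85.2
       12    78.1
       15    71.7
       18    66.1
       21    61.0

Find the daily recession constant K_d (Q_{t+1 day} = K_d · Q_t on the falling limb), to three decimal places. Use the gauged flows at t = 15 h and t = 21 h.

K_d ≈ 0.524

Between t = 15 h and t = 21 h the flow falls from 71.7 to 61.0 m³/s over 2×3 h = 6 h.
Per-interval ratio K = (61.0/71.7)^(1/2) = 0.9224; K_d = K^(24/3) = 0.524.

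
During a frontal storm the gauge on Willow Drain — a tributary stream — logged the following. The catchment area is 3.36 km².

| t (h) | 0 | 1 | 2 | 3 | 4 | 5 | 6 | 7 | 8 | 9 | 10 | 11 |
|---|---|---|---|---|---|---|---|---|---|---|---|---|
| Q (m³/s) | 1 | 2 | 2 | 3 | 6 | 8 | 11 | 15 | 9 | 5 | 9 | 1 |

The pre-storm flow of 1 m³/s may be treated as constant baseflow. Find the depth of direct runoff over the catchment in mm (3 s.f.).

Direct runoff: 0.0, 1.0, 1.0, 2.0, 5.0, 7.0, 10.0, 14.0, 8.0, 4.0, 8.0, 0.0 m³/s; ΣQ_DR = 60.00 m³/s.
V = ΣQ_DR · Δt = 60.00 × 3600 s = 2.160 × 10^5 m³.
Over A = 3.36 km², depth = V / A = 64.3 mm.

d ≈ 64.3 mm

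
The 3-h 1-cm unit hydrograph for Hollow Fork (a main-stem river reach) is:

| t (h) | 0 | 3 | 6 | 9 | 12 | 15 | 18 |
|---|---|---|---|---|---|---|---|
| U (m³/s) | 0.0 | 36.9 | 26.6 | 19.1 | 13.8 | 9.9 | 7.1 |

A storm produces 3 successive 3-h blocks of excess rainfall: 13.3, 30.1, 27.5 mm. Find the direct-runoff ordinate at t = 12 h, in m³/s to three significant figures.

By discrete convolution, Q_j = Σ (P_i / 10 mm) · U_{j−i}.
At t = 12 h (j=4): Q = (13.3/10)·13.8 + (30.1/10)·19.1 + (27.5/10)·26.6 = 149 m³/s.

Q ≈ 149 m³/s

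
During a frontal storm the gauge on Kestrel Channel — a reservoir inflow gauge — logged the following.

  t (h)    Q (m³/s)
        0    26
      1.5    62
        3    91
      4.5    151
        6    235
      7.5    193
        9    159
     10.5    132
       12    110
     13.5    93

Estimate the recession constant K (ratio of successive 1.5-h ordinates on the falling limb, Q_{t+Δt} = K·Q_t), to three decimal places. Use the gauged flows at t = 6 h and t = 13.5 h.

Using the recession-limb readings at t = 6 h and t = 13.5 h: Q falls from 235 to 93 m³/s over 5 intervals.
K = (Q₂/Q₁)^(1/5) = (93/235)^(1/5) = 0.831.

K ≈ 0.831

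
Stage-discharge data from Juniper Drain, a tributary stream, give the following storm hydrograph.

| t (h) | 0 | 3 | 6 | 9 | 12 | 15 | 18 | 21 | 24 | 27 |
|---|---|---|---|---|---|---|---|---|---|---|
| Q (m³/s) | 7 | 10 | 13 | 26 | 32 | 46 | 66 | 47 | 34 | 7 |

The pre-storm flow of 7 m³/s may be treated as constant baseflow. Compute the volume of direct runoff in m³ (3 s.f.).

Direct-runoff ordinates (Q − Q_b): 0.0, 3.0, 6.0, 19.0, 25.0, 39.0, 59.0, 40.0, 27.0, 0.0 m³/s.
ΣQ_DR = 218.0 m³/s.
With Δt = 3 h = 10800 s, V = ΣQ_DR · Δt = 218.0 × 10800 = 2.35 × 10^6 m³.

V ≈ 2.35 × 10^6 m³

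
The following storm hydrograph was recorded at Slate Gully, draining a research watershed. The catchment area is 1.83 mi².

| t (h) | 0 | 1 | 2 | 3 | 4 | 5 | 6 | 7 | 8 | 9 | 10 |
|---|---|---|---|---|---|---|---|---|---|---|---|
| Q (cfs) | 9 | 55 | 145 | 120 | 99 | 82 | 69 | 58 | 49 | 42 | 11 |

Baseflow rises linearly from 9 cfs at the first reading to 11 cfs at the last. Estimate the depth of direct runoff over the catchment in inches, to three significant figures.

Direct runoff: 0.00, 45.80, 135.60, 110.40, 89.20, 72.00, 58.80, 47.60, 38.40, 31.20, 0.00 cfs; ΣQ_DR = 629.0 cfs.
V = ΣQ_DR · Δt = 629.0 × 3600 s = 2.264 × 10^6 ft³.
Over A = 1.83 mi², depth = V / A = 0.533 in.

d ≈ 0.533 in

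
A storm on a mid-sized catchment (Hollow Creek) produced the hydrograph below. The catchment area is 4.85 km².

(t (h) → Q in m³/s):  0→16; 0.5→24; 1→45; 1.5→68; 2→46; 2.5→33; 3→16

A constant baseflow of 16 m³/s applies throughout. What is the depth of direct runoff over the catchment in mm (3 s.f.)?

Direct runoff: 0.0, 8.0, 29.0, 52.0, 30.0, 17.0, 0.0 m³/s; ΣQ_DR = 136.0 m³/s.
V = ΣQ_DR · Δt = 136.0 × 1800 s = 2.448 × 10^5 m³.
Over A = 4.85 km², depth = V / A = 50.5 mm.

d ≈ 50.5 mm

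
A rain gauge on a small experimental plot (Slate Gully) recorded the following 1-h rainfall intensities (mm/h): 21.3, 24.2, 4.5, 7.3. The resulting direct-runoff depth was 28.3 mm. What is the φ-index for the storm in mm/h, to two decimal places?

φ ≈ 8.60 mm/h

Only the 2 blocks with intensity above φ contribute runoff: 21.3, 24.2 mm/h.
Σ(I−φ)·Δt = d  ⇒  (21.3+24.2 − 2φ)·1 = 28.3
φ = (45.50 − 28.3/1) / 2 = 8.60 mm/h.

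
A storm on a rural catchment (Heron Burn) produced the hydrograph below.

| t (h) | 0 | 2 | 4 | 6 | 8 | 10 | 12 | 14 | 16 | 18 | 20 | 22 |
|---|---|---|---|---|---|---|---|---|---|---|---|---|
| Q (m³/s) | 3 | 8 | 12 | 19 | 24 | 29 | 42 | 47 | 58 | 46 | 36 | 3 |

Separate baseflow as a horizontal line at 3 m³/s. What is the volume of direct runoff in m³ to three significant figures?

Direct-runoff ordinates (Q − Q_b): 0.0, 5.0, 9.0, 16.0, 21.0, 26.0, 39.0, 44.0, 55.0, 43.0, 33.0, 0.0 m³/s.
ΣQ_DR = 291.0 m³/s.
With Δt = 2 h = 7200 s, V = ΣQ_DR · Δt = 291.0 × 7200 = 2.10 × 10^6 m³.

V ≈ 2.10 × 10^6 m³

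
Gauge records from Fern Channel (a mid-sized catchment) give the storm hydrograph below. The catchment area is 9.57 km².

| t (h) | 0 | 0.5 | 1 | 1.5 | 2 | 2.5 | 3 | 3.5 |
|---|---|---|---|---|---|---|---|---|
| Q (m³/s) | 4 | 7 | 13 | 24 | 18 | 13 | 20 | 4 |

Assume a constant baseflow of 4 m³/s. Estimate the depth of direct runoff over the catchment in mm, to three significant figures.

d ≈ 13.4 mm

Direct runoff: 0.0, 3.0, 9.0, 20.0, 14.0, 9.0, 16.0, 0.0 m³/s; ΣQ_DR = 71.00 m³/s.
V = ΣQ_DR · Δt = 71.00 × 1800 s = 1.278 × 10^5 m³.
Over A = 9.57 km², depth = V / A = 13.4 mm.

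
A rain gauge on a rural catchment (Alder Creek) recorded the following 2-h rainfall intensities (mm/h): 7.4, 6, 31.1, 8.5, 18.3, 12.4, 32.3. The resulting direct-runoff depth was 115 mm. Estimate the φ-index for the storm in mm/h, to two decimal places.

Only the 4 blocks with intensity above φ contribute runoff: 31.1, 18.3, 12.4, 32.3 mm/h.
Σ(I−φ)·Δt = d  ⇒  (31.1+18.3+12.4+32.3 − 4φ)·2 = 115
φ = (94.10 − 115/2) / 4 = 9.15 mm/h.

φ ≈ 9.15 mm/h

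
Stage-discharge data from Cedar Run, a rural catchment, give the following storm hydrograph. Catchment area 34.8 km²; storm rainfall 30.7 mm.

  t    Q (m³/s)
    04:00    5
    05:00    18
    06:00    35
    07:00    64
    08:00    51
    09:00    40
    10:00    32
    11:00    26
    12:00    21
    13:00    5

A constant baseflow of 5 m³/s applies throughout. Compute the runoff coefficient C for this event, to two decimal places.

ΣQ_DR = 247.0 m³/s; V = ΣQ_DR·Δt = 8.892 × 10^5 m³.
Runoff depth d = V / A = 25.55 mm.
C = d / P = 25.55 / 30.7 = 0.83.

C ≈ 0.83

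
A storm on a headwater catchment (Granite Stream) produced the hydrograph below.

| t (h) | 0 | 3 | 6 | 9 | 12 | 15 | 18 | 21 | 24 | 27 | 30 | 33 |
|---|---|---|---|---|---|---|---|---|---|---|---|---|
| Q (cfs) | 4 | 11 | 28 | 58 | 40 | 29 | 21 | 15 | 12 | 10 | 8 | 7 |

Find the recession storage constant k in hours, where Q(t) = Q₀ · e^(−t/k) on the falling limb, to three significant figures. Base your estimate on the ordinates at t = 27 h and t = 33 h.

k ≈ 16.8 h

On the falling limb, Q drops from 10 to 7 cfs between t = 27 h and t = 33 h (Δt = 6 h).
k = −Δt / ln(Q₂/Q₁) = −6 / ln(7/10) = 16.8 h.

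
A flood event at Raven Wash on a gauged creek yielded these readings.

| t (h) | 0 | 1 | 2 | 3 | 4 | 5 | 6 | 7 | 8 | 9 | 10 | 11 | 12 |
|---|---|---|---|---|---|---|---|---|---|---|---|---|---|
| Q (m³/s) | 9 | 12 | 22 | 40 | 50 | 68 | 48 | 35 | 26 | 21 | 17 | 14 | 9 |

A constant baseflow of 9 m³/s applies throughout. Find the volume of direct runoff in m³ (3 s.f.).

Direct-runoff ordinates (Q − Q_b): 0.0, 3.0, 13.0, 31.0, 41.0, 59.0, 39.0, 26.0, 17.0, 12.0, 8.0, 5.0, 0.0 m³/s.
ΣQ_DR = 254.0 m³/s.
With Δt = 1 h = 3600 s, V = ΣQ_DR · Δt = 254.0 × 3600 = 9.14 × 10^5 m³.

V ≈ 9.14 × 10^5 m³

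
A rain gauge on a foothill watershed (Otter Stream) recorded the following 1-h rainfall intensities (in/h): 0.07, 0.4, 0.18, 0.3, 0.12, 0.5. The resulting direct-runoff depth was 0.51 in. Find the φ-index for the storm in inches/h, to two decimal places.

φ ≈ 0.23 in/h

Only the 3 blocks with intensity above φ contribute runoff: 0.4, 0.3, 0.5 in/h.
Σ(I−φ)·Δt = d  ⇒  (0.4+0.3+0.5 − 3φ)·1 = 0.51
φ = (1.200 − 0.51/1) / 3 = 0.23 in/h.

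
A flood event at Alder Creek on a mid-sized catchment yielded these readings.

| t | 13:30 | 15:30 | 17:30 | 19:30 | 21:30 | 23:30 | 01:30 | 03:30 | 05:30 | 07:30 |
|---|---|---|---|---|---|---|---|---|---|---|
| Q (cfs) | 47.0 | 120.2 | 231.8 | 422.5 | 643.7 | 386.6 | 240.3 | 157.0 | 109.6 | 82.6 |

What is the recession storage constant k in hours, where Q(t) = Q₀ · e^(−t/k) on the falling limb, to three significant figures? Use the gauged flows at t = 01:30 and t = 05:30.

k ≈ 5.10 h

On the falling limb, Q drops from 240.3 to 109.6 cfs between t = 01:30 and t = 05:30 (Δt = 4 h).
k = −Δt / ln(Q₂/Q₁) = −4 / ln(109.6/240.3) = 5.10 h.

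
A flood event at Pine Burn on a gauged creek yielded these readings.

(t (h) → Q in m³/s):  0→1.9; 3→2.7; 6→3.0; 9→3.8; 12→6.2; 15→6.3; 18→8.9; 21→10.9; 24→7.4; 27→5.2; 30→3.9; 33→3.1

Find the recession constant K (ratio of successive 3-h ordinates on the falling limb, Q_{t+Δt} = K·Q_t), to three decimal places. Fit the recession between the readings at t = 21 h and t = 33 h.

K ≈ 0.730

Using the recession-limb readings at t = 21 h and t = 33 h: Q falls from 10.9 to 3.1 m³/s over 4 intervals.
K = (Q₂/Q₁)^(1/4) = (3.1/10.9)^(1/4) = 0.730.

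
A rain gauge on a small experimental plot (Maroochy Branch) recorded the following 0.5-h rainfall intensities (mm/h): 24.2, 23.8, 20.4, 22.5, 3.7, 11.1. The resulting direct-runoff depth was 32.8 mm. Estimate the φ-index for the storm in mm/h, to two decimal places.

φ ≈ 7.28 mm/h

Only the 5 blocks with intensity above φ contribute runoff: 24.2, 23.8, 20.4, 22.5, 11.1 mm/h.
Σ(I−φ)·Δt = d  ⇒  (24.2+23.8+20.4+22.5+11.1 − 5φ)·0.5 = 32.8
φ = (102.0 − 32.8/0.5) / 5 = 7.28 mm/h.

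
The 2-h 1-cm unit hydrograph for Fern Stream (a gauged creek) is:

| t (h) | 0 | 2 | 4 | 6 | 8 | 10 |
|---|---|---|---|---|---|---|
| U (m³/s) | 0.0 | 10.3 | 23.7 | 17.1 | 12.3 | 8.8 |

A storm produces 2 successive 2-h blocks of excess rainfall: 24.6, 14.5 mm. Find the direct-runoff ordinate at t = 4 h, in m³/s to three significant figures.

By discrete convolution, Q_j = Σ (P_i / 10 mm) · U_{j−i}.
At t = 4 h (j=2): Q = (24.6/10)·23.7 + (14.5/10)·10.3 = 73.2 m³/s.

Q ≈ 73.2 m³/s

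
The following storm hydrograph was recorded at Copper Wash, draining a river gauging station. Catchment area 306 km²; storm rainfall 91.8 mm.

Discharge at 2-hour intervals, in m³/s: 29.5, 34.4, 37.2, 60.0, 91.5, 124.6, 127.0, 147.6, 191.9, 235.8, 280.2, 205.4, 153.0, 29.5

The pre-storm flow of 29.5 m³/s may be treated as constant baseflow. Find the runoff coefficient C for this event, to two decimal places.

C ≈ 0.34

ΣQ_DR = 1335 m³/s; V = ΣQ_DR·Δt = 9.609 × 10^6 m³.
Runoff depth d = V / A = 31.40 mm.
C = d / P = 31.40 / 91.8 = 0.34.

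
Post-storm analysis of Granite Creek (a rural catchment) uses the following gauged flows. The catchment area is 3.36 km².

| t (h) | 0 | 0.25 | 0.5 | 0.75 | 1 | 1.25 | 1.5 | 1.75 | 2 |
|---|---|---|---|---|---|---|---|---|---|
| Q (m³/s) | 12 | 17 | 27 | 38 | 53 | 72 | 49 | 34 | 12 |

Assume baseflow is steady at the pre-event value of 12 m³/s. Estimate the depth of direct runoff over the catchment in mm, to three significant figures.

Direct runoff: 0.0, 5.0, 15.0, 26.0, 41.0, 60.0, 37.0, 22.0, 0.0 m³/s; ΣQ_DR = 206.0 m³/s.
V = ΣQ_DR · Δt = 206.0 × 900 s = 1.854 × 10^5 m³.
Over A = 3.36 km², depth = V / A = 55.2 mm.

d ≈ 55.2 mm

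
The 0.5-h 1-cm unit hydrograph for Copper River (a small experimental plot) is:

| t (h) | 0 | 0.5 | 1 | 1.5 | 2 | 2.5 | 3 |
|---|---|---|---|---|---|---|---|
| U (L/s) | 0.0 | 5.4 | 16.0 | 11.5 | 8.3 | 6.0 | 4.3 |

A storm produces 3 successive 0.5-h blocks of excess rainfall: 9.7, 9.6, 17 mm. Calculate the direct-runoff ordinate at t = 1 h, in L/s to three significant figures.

By discrete convolution, Q_j = Σ (P_i / 10 mm) · U_{j−i}.
At t = 1 h (j=2): Q = (9.7/10)·16.0 + (9.6/10)·5.4 + (17/10)·0.0 = 20.7 L/s.

Q ≈ 20.7 L/s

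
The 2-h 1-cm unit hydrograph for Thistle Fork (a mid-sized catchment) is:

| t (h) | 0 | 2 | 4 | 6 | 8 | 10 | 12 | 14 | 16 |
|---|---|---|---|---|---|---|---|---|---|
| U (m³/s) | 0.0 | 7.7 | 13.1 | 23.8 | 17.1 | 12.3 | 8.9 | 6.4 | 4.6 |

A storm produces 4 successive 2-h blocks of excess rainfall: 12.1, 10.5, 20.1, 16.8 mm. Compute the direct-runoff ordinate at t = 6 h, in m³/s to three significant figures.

Q ≈ 58.0 m³/s

By discrete convolution, Q_j = Σ (P_i / 10 mm) · U_{j−i}.
At t = 6 h (j=3): Q = (12.1/10)·23.8 + (10.5/10)·13.1 + (20.1/10)·7.7 + (16.8/10)·0.0 = 58.0 m³/s.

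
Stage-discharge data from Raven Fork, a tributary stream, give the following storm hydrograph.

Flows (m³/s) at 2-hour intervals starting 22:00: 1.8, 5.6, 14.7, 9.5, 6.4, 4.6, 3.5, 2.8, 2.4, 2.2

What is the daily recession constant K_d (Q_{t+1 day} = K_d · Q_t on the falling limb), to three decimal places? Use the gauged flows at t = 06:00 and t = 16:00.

K_d ≈ 0.077

Between t = 06:00 and t = 16:00 the flow falls from 6.4 to 2.2 m³/s over 5×2 h = 10 h.
Per-interval ratio K = (2.2/6.4)^(1/5) = 0.8077; K_d = K^(24/2) = 0.077.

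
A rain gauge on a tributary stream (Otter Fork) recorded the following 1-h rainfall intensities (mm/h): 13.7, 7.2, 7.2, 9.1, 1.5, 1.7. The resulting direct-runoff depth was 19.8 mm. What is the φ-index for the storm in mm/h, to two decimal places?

φ ≈ 4.35 mm/h

Only the 4 blocks with intensity above φ contribute runoff: 13.7, 7.2, 7.2, 9.1 mm/h.
Σ(I−φ)·Δt = d  ⇒  (13.7+7.2+7.2+9.1 − 4φ)·1 = 19.8
φ = (37.20 − 19.8/1) / 4 = 4.35 mm/h.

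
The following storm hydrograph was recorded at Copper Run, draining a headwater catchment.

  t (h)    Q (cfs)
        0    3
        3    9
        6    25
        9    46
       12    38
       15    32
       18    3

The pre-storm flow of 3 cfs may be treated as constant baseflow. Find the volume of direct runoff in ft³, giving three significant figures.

Direct-runoff ordinates (Q − Q_b): 0.0, 6.0, 22.0, 43.0, 35.0, 29.0, 0.0 cfs.
ΣQ_DR = 135.0 cfs.
With Δt = 3 h = 10800 s, V = ΣQ_DR · Δt = 135.0 × 10800 = 1.46 × 10^6 ft³.

V ≈ 1.46 × 10^6 ft³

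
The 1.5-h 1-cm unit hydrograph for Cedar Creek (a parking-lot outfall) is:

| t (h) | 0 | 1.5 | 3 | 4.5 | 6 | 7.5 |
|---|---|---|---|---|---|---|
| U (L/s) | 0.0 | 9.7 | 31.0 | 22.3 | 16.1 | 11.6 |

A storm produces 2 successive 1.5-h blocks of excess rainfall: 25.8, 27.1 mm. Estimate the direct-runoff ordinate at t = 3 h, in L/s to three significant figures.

Q ≈ 106 L/s

By discrete convolution, Q_j = Σ (P_i / 10 mm) · U_{j−i}.
At t = 3 h (j=2): Q = (25.8/10)·31.0 + (27.1/10)·9.7 = 106 L/s.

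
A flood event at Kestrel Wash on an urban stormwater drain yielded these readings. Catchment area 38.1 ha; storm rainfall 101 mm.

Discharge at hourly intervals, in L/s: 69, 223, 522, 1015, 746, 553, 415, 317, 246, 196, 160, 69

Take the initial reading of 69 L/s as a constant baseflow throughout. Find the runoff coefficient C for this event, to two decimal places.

C ≈ 0.35

ΣQ_DR = 3703 L/s; V = ΣQ_DR·Δt = 1.333 × 10^7 L.
Runoff depth d = V / A = 34.99 mm.
C = d / P = 34.99 / 101 = 0.35.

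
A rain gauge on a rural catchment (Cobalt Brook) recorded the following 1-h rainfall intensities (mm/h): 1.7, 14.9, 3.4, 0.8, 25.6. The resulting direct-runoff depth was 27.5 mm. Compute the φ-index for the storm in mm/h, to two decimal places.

φ ≈ 6.50 mm/h

Only the 2 blocks with intensity above φ contribute runoff: 14.9, 25.6 mm/h.
Σ(I−φ)·Δt = d  ⇒  (14.9+25.6 − 2φ)·1 = 27.5
φ = (40.50 − 27.5/1) / 2 = 6.50 mm/h.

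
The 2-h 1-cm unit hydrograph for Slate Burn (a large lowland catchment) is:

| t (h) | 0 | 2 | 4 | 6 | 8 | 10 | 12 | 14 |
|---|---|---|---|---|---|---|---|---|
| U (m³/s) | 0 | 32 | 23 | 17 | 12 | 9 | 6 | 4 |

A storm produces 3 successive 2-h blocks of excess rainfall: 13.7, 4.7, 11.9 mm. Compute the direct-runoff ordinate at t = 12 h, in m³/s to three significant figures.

By discrete convolution, Q_j = Σ (P_i / 10 mm) · U_{j−i}.
At t = 12 h (j=6): Q = (13.7/10)·6 + (4.7/10)·9 + (11.9/10)·12 = 26.7 m³/s.

Q ≈ 26.7 m³/s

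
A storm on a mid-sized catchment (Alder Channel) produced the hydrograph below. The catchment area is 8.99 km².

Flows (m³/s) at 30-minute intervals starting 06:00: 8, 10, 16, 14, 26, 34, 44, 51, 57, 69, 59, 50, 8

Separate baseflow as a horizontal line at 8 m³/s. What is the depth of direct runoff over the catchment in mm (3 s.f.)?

d ≈ 68.5 mm

Direct runoff: 0.0, 2.0, 8.0, 6.0, 18.0, 26.0, 36.0, 43.0, 49.0, 61.0, 51.0, 42.0, 0.0 m³/s; ΣQ_DR = 342.0 m³/s.
V = ΣQ_DR · Δt = 342.0 × 1800 s = 6.156 × 10^5 m³.
Over A = 8.99 km², depth = V / A = 68.5 mm.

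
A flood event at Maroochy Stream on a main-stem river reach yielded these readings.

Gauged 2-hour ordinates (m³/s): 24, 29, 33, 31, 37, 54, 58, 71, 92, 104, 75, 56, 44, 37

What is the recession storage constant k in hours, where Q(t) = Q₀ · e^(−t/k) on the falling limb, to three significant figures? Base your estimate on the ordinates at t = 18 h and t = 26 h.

k ≈ 7.74 h

On the falling limb, Q drops from 104 to 37 m³/s between t = 18 h and t = 26 h (Δt = 8 h).
k = −Δt / ln(Q₂/Q₁) = −8 / ln(37/104) = 7.74 h.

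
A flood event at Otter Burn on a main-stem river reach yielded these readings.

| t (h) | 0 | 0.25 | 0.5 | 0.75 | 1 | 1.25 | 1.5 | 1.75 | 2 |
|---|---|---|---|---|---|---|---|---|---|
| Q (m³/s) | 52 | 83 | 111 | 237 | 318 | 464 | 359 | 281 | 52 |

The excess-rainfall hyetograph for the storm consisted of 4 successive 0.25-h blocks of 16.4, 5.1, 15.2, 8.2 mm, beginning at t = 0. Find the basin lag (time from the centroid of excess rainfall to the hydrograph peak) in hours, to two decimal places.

Centroid of excess rainfall: t_c = Σ P_i·t̄_i / ΣP_i = 0.4596 h (block centres at 0.125, 0.375, 0.625, 0.875 h).
Hydrograph peak occurs at t = 1.25 h, so basin lag t_L = 1.25 − 0.4596 = 0.79 h.

t_L ≈ 0.79 h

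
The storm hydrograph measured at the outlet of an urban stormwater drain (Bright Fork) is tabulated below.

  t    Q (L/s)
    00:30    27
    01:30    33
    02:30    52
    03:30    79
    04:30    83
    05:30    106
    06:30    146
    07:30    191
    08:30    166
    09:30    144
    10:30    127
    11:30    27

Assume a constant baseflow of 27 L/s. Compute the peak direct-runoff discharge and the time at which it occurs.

Subtracting baseflow gives direct-runoff ordinates: 0.0, 6.0, 25.0, 52.0, 56.0, 79.0, 119.0, 164.0, 139.0, 117.0, 100.0, 0.0 L/s.
The maximum is 164.0 L/s, occurring at the reading for t = 07:30.

Q_p = 164.0 L/s at t = 07:30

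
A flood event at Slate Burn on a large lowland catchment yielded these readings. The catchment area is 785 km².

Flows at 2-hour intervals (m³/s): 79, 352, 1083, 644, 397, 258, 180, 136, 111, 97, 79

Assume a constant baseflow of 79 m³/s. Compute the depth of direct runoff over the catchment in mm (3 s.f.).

d ≈ 23.4 mm

Direct runoff: 0.0, 273.0, 1004.0, 565.0, 318.0, 179.0, 101.0, 57.0, 32.0, 18.0, 0.0 m³/s; ΣQ_DR = 2547 m³/s.
V = ΣQ_DR · Δt = 2547 × 7200 s = 1.834 × 10^7 m³.
Over A = 785 km², depth = V / A = 23.4 mm.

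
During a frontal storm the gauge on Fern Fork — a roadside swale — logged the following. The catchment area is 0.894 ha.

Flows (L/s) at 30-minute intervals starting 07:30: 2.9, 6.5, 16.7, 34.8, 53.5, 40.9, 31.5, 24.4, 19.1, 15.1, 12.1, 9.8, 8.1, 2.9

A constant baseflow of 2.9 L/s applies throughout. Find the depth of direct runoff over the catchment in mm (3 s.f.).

d ≈ 47.9 mm

Direct runoff: 0.0, 3.6, 13.8, 31.9, 50.6, 38.0, 28.6, 21.5, 16.2, 12.2, 9.2, 6.9, 5.2, 0.0 L/s; ΣQ_DR = 237.7 L/s.
V = ΣQ_DR · Δt = 237.7 × 1800 s = 4.279 × 10^5 L.
Over A = 0.894 ha, depth = V / A = 47.9 mm.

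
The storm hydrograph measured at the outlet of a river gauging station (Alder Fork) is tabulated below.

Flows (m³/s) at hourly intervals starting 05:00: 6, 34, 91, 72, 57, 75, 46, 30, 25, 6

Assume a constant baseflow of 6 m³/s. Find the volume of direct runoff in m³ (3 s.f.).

V ≈ 1.38 × 10^6 m³

Direct-runoff ordinates (Q − Q_b): 0.0, 28.0, 85.0, 66.0, 51.0, 69.0, 40.0, 24.0, 19.0, 0.0 m³/s.
ΣQ_DR = 382.0 m³/s.
With Δt = 1 h = 3600 s, V = ΣQ_DR · Δt = 382.0 × 3600 = 1.38 × 10^6 m³.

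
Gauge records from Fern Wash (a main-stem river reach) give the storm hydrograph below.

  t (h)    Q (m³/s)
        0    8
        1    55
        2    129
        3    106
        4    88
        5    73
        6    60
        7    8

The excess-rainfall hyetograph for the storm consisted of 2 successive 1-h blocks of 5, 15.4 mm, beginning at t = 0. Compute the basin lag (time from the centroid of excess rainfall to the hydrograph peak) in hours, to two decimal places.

Centroid of excess rainfall: t_c = Σ P_i·t̄_i / ΣP_i = 1.2549 h (block centres at 0.5, 1.5 h).
Hydrograph peak occurs at t = 2 h, so basin lag t_L = 2 − 1.2549 = 0.75 h.

t_L ≈ 0.75 h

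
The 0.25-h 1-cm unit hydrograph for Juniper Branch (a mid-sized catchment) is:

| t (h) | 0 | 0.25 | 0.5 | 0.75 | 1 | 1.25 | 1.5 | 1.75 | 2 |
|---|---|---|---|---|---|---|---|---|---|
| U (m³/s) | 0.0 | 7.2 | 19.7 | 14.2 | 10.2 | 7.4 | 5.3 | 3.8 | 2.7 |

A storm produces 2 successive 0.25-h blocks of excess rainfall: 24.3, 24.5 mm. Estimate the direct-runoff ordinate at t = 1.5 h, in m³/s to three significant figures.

Q ≈ 31.0 m³/s

By discrete convolution, Q_j = Σ (P_i / 10 mm) · U_{j−i}.
At t = 1.5 h (j=6): Q = (24.3/10)·5.3 + (24.5/10)·7.4 = 31.0 m³/s.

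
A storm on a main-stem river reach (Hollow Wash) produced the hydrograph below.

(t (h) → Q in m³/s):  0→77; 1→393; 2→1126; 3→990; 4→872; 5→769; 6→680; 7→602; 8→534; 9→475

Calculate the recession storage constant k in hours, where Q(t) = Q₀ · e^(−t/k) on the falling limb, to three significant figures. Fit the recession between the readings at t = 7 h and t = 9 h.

On the falling limb, Q drops from 602 to 475 m³/s between t = 7 h and t = 9 h (Δt = 2 h).
k = −Δt / ln(Q₂/Q₁) = −2 / ln(475/602) = 8.44 h.

k ≈ 8.44 h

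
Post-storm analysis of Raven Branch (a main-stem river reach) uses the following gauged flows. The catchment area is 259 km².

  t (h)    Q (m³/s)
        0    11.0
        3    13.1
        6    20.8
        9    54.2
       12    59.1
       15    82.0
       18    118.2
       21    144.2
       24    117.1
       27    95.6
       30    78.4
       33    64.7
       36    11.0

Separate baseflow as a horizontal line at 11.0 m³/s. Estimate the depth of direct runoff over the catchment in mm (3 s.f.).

d ≈ 30.3 mm

Direct runoff: 0.0, 2.1, 9.8, 43.2, 48.1, 71.0, 107.2, 133.2, 106.1, 84.6, 67.4, 53.7, 0.0 m³/s; ΣQ_DR = 726.4 m³/s.
V = ΣQ_DR · Δt = 726.4 × 10800 s = 7.845 × 10^6 m³.
Over A = 259 km², depth = V / A = 30.3 mm.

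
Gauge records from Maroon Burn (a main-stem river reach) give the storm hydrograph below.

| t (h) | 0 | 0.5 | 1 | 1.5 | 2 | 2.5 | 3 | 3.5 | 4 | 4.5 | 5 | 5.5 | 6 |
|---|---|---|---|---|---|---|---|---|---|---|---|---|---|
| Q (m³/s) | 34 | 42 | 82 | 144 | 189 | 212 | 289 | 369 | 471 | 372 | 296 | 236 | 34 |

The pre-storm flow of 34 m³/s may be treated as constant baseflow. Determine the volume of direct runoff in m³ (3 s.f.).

Direct-runoff ordinates (Q − Q_b): 0.0, 8.0, 48.0, 110.0, 155.0, 178.0, 255.0, 335.0, 437.0, 338.0, 262.0, 202.0, 0.0 m³/s.
ΣQ_DR = 2328 m³/s.
With Δt = 0.5 h = 1800 s, V = ΣQ_DR · Δt = 2328 × 1800 = 4.19 × 10^6 m³.

V ≈ 4.19 × 10^6 m³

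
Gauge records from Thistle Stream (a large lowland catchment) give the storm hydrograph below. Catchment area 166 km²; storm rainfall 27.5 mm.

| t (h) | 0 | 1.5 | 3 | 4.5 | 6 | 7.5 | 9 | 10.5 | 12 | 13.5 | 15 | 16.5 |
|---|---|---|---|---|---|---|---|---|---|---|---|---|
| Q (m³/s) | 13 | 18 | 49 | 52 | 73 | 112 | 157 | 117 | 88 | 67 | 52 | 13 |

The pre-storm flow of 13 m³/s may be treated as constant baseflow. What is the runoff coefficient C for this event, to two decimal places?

C ≈ 0.77

ΣQ_DR = 655.0 m³/s; V = ΣQ_DR·Δt = 3.537 × 10^6 m³.
Runoff depth d = V / A = 21.31 mm.
C = d / P = 21.31 / 27.5 = 0.77.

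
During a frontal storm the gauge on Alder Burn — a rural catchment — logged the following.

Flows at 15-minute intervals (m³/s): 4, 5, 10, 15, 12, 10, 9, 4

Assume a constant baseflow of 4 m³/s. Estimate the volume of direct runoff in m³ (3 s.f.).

Direct-runoff ordinates (Q − Q_b): 0.0, 1.0, 6.0, 11.0, 8.0, 6.0, 5.0, 0.0 m³/s.
ΣQ_DR = 37.00 m³/s.
With Δt = 0.25 h = 900 s, V = ΣQ_DR · Δt = 37.00 × 900 = 33300 m³.

V ≈ 33300 m³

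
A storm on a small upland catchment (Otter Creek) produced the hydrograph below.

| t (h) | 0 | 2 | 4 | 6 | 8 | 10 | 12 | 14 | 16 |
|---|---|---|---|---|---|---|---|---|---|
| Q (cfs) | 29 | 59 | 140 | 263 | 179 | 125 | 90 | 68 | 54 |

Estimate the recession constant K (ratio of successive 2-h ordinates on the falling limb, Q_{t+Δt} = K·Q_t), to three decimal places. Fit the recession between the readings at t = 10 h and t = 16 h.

K ≈ 0.756

Using the recession-limb readings at t = 10 h and t = 16 h: Q falls from 125 to 54 cfs over 3 intervals.
K = (Q₂/Q₁)^(1/3) = (54/125)^(1/3) = 0.756.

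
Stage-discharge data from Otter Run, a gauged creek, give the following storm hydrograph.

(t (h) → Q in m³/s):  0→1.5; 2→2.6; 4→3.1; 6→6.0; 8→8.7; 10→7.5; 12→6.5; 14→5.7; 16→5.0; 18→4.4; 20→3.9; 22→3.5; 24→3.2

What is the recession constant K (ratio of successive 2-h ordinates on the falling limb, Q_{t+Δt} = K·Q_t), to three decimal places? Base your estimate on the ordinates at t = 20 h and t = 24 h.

Using the recession-limb readings at t = 20 h and t = 24 h: Q falls from 3.9 to 3.2 m³/s over 2 intervals.
K = (Q₂/Q₁)^(1/2) = (3.2/3.9)^(1/2) = 0.906.

K ≈ 0.906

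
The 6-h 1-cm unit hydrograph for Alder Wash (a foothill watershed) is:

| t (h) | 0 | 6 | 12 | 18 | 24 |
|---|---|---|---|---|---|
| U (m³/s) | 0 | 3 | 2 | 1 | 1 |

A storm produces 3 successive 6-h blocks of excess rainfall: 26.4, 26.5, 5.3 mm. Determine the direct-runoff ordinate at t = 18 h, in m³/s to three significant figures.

By discrete convolution, Q_j = Σ (P_i / 10 mm) · U_{j−i}.
At t = 18 h (j=3): Q = (26.4/10)·1 + (26.5/10)·2 + (5.3/10)·3 = 9.53 m³/s.

Q ≈ 9.53 m³/s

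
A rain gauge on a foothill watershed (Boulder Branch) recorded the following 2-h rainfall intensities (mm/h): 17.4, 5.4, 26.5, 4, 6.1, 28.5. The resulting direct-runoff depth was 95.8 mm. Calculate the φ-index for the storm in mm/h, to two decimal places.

Only the 3 blocks with intensity above φ contribute runoff: 17.4, 26.5, 28.5 mm/h.
Σ(I−φ)·Δt = d  ⇒  (17.4+26.5+28.5 − 3φ)·2 = 95.8
φ = (72.40 − 95.8/2) / 3 = 8.17 mm/h.

φ ≈ 8.17 mm/h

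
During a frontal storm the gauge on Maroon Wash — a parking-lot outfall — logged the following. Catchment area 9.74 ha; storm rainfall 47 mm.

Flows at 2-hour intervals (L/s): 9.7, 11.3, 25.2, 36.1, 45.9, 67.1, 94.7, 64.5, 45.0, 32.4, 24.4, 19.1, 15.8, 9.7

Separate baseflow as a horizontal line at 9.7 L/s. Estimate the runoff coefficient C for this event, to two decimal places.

ΣQ_DR = 365.1 L/s; V = ΣQ_DR·Δt = 2.629 × 10^6 L.
Runoff depth d = V / A = 26.99 mm.
C = d / P = 26.99 / 47 = 0.57.

C ≈ 0.57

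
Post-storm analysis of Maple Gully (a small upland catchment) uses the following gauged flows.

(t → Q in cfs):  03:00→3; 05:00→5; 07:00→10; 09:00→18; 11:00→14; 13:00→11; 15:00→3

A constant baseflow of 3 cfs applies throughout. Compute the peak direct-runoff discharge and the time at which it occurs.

Subtracting baseflow gives direct-runoff ordinates: 0.0, 2.0, 7.0, 15.0, 11.0, 8.0, 0.0 cfs.
The maximum is 15.0 cfs, occurring at the reading for t = 09:00.

Q_p = 15.0 cfs at t = 09:00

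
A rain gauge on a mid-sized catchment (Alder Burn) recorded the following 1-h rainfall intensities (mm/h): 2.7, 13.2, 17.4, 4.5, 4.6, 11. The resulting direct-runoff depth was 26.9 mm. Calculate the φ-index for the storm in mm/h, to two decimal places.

φ ≈ 4.90 mm/h

Only the 3 blocks with intensity above φ contribute runoff: 13.2, 17.4, 11 mm/h.
Σ(I−φ)·Δt = d  ⇒  (13.2+17.4+11 − 3φ)·1 = 26.9
φ = (41.60 − 26.9/1) / 3 = 4.90 mm/h.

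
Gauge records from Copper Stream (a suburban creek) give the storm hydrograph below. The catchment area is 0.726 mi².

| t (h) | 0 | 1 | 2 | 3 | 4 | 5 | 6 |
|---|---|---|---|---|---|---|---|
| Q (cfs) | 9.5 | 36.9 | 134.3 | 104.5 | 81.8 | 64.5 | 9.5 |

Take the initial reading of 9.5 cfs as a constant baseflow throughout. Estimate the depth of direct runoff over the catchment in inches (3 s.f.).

d ≈ 0.799 in

Direct runoff: 0.0, 27.4, 124.8, 95.0, 72.3, 55.0, 0.0 cfs; ΣQ_DR = 374.5 cfs.
V = ΣQ_DR · Δt = 374.5 × 3600 s = 1.348 × 10^6 ft³.
Over A = 0.726 mi², depth = V / A = 0.799 in.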